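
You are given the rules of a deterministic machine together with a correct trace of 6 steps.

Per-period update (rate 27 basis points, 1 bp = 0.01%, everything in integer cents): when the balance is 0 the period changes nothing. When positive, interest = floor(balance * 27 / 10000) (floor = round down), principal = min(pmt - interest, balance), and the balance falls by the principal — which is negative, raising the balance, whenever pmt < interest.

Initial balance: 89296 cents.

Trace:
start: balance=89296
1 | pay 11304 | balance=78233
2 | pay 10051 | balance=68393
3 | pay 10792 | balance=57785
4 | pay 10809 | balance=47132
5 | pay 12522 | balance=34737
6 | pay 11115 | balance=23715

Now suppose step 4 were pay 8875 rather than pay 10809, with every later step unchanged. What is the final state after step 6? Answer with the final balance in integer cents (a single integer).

25660

(re-executing from step 4 with the substitution; state before step 4: balance=57785)
4 | pay 8875 | balance=49066
5 | pay 12522 | balance=36676
6 | pay 11115 | balance=25660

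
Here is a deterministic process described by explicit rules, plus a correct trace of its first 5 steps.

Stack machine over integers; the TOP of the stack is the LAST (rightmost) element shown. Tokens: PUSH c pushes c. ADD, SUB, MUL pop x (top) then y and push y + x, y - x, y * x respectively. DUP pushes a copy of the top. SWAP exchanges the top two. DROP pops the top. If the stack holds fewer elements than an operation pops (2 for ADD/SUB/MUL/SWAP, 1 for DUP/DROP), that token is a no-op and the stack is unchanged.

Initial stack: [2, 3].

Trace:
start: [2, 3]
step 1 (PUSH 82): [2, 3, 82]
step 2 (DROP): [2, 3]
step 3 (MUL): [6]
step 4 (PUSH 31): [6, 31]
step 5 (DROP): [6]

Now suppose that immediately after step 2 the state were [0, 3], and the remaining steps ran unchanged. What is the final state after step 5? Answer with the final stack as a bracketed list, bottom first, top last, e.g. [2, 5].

state after step 2 := [0, 3]
step 3 (MUL): [0]
step 4 (PUSH 31): [0, 31]
step 5 (DROP): [0]

[0]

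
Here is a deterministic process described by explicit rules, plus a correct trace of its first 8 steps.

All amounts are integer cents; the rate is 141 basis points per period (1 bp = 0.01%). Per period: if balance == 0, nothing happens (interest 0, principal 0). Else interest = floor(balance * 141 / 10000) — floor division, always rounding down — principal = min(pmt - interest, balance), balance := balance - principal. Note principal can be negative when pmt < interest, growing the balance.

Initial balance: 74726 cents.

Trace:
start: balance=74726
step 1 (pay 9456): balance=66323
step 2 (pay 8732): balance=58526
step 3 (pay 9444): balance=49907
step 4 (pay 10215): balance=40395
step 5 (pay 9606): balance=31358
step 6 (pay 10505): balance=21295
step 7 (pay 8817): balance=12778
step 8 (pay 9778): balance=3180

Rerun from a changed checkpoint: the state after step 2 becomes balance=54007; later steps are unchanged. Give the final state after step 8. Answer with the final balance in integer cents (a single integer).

state after step 2 := balance=54007
step 3 (pay 9444): balance=45324
step 4 (pay 10215): balance=35748
step 5 (pay 9606): balance=26646
step 6 (pay 10505): balance=16516
step 7 (pay 8817): balance=7931
step 8 (pay 9778): balance=0

0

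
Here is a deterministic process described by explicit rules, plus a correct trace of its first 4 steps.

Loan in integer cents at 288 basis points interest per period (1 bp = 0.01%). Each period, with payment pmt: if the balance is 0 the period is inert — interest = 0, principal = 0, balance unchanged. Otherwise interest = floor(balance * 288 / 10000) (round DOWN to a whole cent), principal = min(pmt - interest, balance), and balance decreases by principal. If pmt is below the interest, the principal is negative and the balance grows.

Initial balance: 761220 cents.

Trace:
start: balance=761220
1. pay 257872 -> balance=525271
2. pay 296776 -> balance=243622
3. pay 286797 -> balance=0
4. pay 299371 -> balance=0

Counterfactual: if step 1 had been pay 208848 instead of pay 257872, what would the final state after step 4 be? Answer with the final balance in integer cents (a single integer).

(re-executing from step 1 with the substitution; state before step 1: balance=761220)
1. pay 208848 -> balance=574295
2. pay 296776 -> balance=294058
3. pay 286797 -> balance=15729
4. pay 299371 -> balance=0

0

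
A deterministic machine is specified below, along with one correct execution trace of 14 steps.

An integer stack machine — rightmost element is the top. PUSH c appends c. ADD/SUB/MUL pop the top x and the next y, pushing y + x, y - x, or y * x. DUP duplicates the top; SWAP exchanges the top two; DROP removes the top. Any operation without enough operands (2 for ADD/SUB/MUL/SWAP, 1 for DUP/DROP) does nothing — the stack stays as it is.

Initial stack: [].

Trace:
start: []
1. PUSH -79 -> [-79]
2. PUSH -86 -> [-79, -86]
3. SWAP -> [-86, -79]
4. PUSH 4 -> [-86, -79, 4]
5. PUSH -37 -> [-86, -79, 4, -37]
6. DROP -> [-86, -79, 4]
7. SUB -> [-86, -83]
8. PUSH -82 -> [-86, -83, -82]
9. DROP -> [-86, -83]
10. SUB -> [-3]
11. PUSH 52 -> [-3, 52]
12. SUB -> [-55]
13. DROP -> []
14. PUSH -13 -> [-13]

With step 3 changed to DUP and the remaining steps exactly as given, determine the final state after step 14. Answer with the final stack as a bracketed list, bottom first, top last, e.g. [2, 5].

(re-executing from step 3 with the substitution; state before step 3: [-79, -86])
3. DUP -> [-79, -86, -86]
4. PUSH 4 -> [-79, -86, -86, 4]
5. PUSH -37 -> [-79, -86, -86, 4, -37]
6. DROP -> [-79, -86, -86, 4]
7. SUB -> [-79, -86, -90]
8. PUSH -82 -> [-79, -86, -90, -82]
9. DROP -> [-79, -86, -90]
10. SUB -> [-79, 4]
11. PUSH 52 -> [-79, 4, 52]
12. SUB -> [-79, -48]
13. DROP -> [-79]
14. PUSH -13 -> [-79, -13]

[-79, -13]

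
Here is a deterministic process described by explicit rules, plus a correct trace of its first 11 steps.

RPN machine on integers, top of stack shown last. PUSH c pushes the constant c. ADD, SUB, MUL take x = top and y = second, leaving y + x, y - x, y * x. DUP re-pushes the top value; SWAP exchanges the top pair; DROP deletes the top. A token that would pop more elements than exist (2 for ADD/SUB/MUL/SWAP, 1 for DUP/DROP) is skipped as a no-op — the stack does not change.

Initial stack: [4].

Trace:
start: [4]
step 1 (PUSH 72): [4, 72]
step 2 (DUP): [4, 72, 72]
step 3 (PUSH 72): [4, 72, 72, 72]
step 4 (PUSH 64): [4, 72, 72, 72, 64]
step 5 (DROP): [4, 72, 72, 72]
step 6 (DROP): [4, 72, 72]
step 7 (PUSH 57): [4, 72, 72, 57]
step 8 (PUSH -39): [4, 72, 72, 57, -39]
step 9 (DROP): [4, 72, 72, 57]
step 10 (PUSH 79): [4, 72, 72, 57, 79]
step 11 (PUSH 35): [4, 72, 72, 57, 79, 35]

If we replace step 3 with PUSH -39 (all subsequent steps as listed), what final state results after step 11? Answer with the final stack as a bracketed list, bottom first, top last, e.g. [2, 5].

[4, 72, 72, 57, 79, 35]

(re-executing from step 3 with the substitution; state before step 3: [4, 72, 72])
step 3 (PUSH -39): [4, 72, 72, -39]
step 4 (PUSH 64): [4, 72, 72, -39, 64]
step 5 (DROP): [4, 72, 72, -39]
step 6 (DROP): [4, 72, 72]
step 7 (PUSH 57): [4, 72, 72, 57]
step 8 (PUSH -39): [4, 72, 72, 57, -39]
step 9 (DROP): [4, 72, 72, 57]
step 10 (PUSH 79): [4, 72, 72, 57, 79]
step 11 (PUSH 35): [4, 72, 72, 57, 79, 35]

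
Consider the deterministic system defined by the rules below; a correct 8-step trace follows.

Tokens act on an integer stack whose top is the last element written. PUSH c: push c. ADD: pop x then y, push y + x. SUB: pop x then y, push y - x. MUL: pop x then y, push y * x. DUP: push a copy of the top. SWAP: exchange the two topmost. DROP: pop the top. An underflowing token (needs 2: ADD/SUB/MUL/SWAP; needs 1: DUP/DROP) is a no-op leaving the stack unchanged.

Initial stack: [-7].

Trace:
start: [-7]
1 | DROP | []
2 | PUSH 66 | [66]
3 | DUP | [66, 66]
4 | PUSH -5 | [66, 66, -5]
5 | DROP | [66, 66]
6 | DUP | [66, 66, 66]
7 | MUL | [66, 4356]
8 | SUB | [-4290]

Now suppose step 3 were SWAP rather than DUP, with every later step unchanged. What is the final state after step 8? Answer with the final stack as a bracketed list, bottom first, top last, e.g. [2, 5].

[4356]

(re-executing from step 3 with the substitution; state before step 3: [66])
3 | SWAP | [66]
4 | PUSH -5 | [66, -5]
5 | DROP | [66]
6 | DUP | [66, 66]
7 | MUL | [4356]
8 | SUB | [4356]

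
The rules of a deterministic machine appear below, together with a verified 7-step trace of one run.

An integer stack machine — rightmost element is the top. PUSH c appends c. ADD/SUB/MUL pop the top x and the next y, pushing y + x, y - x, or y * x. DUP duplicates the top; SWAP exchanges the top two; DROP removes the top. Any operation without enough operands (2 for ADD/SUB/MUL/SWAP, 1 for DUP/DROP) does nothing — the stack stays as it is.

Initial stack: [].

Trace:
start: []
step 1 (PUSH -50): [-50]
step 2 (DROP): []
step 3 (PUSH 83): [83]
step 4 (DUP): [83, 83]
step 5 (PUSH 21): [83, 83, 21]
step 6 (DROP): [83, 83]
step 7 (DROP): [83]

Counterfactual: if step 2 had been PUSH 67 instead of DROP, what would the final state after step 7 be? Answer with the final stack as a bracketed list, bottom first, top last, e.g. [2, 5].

(re-executing from step 2 with the substitution; state before step 2: [-50])
step 2 (PUSH 67): [-50, 67]
step 3 (PUSH 83): [-50, 67, 83]
step 4 (DUP): [-50, 67, 83, 83]
step 5 (PUSH 21): [-50, 67, 83, 83, 21]
step 6 (DROP): [-50, 67, 83, 83]
step 7 (DROP): [-50, 67, 83]

[-50, 67, 83]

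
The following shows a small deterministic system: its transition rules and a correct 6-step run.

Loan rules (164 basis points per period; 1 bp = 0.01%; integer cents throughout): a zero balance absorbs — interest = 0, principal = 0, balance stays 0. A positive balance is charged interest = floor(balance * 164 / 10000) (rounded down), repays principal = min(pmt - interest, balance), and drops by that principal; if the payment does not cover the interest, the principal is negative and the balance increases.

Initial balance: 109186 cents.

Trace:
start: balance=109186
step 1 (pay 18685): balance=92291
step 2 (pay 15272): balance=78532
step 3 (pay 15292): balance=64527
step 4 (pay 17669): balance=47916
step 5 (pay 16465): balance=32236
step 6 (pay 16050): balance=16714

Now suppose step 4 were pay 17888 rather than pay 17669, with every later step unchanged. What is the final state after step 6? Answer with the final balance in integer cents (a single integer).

(re-executing from step 4 with the substitution; state before step 4: balance=64527)
step 4 (pay 17888): balance=47697
step 5 (pay 16465): balance=32014
step 6 (pay 16050): balance=16489

16489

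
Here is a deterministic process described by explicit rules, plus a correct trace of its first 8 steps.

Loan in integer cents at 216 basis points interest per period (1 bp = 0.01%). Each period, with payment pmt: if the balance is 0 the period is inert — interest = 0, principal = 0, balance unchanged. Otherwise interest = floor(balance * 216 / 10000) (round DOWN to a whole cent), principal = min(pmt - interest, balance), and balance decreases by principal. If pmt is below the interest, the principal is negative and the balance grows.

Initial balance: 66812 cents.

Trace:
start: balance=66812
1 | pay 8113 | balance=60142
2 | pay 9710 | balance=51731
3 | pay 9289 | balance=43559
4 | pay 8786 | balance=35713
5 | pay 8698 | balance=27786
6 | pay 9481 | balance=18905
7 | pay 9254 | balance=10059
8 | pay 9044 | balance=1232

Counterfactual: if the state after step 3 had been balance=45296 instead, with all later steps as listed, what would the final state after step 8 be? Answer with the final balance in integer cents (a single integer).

3165

state after step 3 := balance=45296
4 | pay 8786 | balance=37488
5 | pay 8698 | balance=29599
6 | pay 9481 | balance=20757
7 | pay 9254 | balance=11951
8 | pay 9044 | balance=3165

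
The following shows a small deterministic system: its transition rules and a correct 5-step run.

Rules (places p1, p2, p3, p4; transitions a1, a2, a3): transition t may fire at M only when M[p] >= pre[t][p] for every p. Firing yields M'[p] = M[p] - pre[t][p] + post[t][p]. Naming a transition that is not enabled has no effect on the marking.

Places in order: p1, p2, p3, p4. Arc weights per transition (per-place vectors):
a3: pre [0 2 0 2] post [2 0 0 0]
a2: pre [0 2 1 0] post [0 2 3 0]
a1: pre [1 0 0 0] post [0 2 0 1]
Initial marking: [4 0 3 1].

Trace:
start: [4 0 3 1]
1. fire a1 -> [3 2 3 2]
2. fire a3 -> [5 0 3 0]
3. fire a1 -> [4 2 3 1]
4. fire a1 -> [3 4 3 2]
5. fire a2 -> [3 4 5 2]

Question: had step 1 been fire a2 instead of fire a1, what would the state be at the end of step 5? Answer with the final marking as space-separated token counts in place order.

(re-executing from step 1 with the substitution; state before step 1: [4 0 3 1])
1. fire a2 -> [4 0 3 1]
2. fire a3 -> [4 0 3 1]
3. fire a1 -> [3 2 3 2]
4. fire a1 -> [2 4 3 3]
5. fire a2 -> [2 4 5 3]

2 4 5 3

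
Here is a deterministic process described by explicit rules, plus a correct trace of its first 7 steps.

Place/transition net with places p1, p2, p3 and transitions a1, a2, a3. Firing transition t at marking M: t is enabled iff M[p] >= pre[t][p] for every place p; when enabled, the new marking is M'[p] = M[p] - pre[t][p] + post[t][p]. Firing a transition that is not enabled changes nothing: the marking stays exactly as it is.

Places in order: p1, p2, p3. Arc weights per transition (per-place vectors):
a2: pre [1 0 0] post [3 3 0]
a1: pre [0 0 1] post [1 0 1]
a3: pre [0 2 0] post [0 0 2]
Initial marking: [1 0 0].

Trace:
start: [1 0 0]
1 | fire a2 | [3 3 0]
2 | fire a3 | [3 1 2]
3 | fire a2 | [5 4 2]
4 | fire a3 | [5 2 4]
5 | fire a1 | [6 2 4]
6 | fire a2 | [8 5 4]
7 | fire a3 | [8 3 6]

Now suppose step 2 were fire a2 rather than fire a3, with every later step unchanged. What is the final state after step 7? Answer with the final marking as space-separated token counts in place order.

10 8 4

(re-executing from step 2 with the substitution; state before step 2: [3 3 0])
2 | fire a2 | [5 6 0]
3 | fire a2 | [7 9 0]
4 | fire a3 | [7 7 2]
5 | fire a1 | [8 7 2]
6 | fire a2 | [10 10 2]
7 | fire a3 | [10 8 4]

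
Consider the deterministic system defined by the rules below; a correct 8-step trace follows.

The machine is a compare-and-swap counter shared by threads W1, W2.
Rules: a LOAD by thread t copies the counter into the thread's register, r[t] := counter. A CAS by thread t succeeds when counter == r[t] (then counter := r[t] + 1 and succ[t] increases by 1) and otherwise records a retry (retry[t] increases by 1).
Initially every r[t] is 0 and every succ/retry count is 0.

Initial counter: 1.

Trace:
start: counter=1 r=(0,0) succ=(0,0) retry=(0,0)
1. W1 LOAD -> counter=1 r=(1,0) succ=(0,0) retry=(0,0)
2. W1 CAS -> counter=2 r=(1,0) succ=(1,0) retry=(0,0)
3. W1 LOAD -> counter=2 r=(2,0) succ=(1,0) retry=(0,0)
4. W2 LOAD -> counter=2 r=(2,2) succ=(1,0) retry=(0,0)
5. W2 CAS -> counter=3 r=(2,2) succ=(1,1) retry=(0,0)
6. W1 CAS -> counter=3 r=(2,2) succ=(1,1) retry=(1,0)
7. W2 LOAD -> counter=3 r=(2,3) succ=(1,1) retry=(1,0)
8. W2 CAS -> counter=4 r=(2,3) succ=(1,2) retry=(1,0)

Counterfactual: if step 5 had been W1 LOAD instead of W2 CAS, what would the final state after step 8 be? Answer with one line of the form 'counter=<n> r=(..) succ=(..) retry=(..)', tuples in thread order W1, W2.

(re-executing from step 5 with the substitution; state before step 5: counter=2 r=(2,2) succ=(1,0) retry=(0,0))
5. W1 LOAD -> counter=2 r=(2,2) succ=(1,0) retry=(0,0)
6. W1 CAS -> counter=3 r=(2,2) succ=(2,0) retry=(0,0)
7. W2 LOAD -> counter=3 r=(2,3) succ=(2,0) retry=(0,0)
8. W2 CAS -> counter=4 r=(2,3) succ=(2,1) retry=(0,0)

counter=4 r=(2,3) succ=(2,1) retry=(0,0)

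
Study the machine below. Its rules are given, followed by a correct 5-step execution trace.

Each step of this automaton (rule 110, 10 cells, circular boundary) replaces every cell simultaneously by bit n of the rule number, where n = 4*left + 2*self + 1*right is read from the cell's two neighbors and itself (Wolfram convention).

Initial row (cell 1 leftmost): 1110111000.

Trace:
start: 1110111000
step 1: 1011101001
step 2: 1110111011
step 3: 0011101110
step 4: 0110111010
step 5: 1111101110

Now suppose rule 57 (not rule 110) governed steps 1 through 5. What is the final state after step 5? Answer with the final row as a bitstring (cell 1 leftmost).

(re-executing steps 1..5 under rule 57; state before step 1: 1110111000)
step 1: 1001100110
step 2: 0101010101
step 3: 1010101010
step 4: 0101010101
step 5: 1010101010

1010101010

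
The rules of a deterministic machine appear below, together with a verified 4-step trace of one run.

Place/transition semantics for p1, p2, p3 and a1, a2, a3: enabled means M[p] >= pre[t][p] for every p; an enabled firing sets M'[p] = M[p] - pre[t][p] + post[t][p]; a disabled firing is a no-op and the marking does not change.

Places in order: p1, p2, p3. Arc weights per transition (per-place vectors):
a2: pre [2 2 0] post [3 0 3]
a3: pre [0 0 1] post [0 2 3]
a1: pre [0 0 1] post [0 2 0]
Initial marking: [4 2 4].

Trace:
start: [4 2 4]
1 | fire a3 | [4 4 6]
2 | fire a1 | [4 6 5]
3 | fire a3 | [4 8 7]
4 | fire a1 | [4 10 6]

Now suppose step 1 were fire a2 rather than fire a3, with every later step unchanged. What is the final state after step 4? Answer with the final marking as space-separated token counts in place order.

5 6 7

(re-executing from step 1 with the substitution; state before step 1: [4 2 4])
1 | fire a2 | [5 0 7]
2 | fire a1 | [5 2 6]
3 | fire a3 | [5 4 8]
4 | fire a1 | [5 6 7]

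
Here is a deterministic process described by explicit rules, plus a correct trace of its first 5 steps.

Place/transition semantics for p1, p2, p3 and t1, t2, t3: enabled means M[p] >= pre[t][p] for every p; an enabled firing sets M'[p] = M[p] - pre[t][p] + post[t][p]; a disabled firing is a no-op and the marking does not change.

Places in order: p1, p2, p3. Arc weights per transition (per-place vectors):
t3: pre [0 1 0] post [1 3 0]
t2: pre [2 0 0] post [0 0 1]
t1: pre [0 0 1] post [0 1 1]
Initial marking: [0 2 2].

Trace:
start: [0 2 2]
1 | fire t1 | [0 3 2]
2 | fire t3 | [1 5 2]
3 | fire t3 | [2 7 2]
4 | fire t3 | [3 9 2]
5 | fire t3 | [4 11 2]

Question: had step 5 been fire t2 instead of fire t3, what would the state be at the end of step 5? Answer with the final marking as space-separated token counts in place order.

1 9 3

(re-executing from step 5 with the substitution; state before step 5: [3 9 2])
5 | fire t2 | [1 9 3]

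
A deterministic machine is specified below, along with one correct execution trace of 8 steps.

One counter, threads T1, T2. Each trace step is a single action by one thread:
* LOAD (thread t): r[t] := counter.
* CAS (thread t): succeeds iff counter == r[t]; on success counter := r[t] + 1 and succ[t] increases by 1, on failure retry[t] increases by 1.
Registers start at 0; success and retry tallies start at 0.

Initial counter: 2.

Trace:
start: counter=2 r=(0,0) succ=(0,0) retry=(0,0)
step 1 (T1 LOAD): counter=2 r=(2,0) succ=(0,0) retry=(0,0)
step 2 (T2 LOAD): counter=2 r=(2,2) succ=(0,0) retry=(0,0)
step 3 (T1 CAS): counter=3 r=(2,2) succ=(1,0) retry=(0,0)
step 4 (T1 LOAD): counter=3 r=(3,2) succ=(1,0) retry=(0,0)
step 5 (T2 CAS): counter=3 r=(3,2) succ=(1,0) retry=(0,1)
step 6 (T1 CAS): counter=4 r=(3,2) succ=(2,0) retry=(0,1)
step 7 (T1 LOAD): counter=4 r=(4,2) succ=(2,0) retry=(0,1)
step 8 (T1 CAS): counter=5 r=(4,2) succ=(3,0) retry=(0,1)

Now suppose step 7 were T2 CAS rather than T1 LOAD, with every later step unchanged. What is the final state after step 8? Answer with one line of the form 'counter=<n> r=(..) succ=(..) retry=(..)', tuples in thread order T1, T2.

counter=4 r=(3,2) succ=(2,0) retry=(1,2)

(re-executing from step 7 with the substitution; state before step 7: counter=4 r=(3,2) succ=(2,0) retry=(0,1))
step 7 (T2 CAS): counter=4 r=(3,2) succ=(2,0) retry=(0,2)
step 8 (T1 CAS): counter=4 r=(3,2) succ=(2,0) retry=(1,2)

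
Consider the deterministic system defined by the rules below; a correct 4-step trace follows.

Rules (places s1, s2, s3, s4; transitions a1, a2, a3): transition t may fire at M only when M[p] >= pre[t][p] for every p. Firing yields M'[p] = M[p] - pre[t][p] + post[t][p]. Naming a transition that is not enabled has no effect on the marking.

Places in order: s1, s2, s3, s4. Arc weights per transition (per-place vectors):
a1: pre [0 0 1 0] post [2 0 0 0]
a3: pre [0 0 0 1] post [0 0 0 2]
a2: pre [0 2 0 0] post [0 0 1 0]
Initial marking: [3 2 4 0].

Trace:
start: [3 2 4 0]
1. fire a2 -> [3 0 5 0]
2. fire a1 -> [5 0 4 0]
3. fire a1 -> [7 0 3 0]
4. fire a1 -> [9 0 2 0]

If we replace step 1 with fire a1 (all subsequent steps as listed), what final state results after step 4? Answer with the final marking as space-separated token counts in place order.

11 2 0 0

(re-executing from step 1 with the substitution; state before step 1: [3 2 4 0])
1. fire a1 -> [5 2 3 0]
2. fire a1 -> [7 2 2 0]
3. fire a1 -> [9 2 1 0]
4. fire a1 -> [11 2 0 0]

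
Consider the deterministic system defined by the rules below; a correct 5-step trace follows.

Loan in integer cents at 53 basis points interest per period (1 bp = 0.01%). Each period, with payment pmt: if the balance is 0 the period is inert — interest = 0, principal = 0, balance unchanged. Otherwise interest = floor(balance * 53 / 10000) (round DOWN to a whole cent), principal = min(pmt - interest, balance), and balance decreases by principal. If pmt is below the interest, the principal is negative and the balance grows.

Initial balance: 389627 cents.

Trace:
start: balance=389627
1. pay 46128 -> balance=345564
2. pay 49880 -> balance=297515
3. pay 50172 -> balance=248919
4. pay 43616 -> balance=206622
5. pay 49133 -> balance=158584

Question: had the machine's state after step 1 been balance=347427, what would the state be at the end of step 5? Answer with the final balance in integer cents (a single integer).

160487

state after step 1 := balance=347427
2. pay 49880 -> balance=299388
3. pay 50172 -> balance=250802
4. pay 43616 -> balance=208515
5. pay 49133 -> balance=160487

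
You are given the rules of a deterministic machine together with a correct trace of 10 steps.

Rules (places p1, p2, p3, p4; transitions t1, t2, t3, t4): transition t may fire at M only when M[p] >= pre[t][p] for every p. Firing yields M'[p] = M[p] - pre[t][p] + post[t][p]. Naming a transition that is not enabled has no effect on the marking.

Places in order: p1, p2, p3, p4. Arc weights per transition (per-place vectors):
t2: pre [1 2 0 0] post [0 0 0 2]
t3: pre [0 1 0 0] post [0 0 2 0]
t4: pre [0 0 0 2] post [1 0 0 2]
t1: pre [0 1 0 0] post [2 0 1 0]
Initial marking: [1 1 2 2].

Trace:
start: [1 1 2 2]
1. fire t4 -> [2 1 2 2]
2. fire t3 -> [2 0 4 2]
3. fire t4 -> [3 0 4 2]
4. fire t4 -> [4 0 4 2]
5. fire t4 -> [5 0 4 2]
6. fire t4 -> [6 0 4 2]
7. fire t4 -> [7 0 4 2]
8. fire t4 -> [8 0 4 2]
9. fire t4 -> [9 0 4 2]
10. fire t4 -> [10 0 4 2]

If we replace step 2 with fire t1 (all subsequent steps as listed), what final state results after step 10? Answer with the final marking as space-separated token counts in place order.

12 0 3 2

(re-executing from step 2 with the substitution; state before step 2: [2 1 2 2])
2. fire t1 -> [4 0 3 2]
3. fire t4 -> [5 0 3 2]
4. fire t4 -> [6 0 3 2]
5. fire t4 -> [7 0 3 2]
6. fire t4 -> [8 0 3 2]
7. fire t4 -> [9 0 3 2]
8. fire t4 -> [10 0 3 2]
9. fire t4 -> [11 0 3 2]
10. fire t4 -> [12 0 3 2]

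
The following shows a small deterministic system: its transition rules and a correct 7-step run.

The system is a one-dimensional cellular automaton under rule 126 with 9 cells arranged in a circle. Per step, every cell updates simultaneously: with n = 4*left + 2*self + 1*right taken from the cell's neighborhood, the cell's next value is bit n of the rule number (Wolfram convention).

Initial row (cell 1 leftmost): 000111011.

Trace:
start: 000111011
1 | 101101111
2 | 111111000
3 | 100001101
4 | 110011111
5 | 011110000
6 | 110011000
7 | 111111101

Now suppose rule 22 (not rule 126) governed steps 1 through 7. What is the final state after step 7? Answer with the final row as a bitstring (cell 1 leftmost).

000010010

(re-executing steps 1..7 under rule 22; state before step 1: 000111011)
1 | 101000000
2 | 101100001
3 | 000010010
4 | 000111111
5 | 101000000
6 | 101100001
7 | 000010010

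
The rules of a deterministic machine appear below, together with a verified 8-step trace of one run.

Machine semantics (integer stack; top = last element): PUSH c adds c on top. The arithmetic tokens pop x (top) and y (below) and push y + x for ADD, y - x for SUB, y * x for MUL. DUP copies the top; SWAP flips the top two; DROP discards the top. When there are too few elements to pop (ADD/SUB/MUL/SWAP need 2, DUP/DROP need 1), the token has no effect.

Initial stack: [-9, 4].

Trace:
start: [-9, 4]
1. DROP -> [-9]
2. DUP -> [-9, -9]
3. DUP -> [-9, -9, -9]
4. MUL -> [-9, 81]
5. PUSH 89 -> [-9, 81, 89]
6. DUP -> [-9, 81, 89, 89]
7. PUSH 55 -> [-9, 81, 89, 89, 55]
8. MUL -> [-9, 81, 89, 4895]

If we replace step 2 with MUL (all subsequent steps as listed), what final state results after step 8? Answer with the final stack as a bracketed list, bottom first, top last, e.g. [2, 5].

(re-executing from step 2 with the substitution; state before step 2: [-9])
2. MUL -> [-9]
3. DUP -> [-9, -9]
4. MUL -> [81]
5. PUSH 89 -> [81, 89]
6. DUP -> [81, 89, 89]
7. PUSH 55 -> [81, 89, 89, 55]
8. MUL -> [81, 89, 4895]

[81, 89, 4895]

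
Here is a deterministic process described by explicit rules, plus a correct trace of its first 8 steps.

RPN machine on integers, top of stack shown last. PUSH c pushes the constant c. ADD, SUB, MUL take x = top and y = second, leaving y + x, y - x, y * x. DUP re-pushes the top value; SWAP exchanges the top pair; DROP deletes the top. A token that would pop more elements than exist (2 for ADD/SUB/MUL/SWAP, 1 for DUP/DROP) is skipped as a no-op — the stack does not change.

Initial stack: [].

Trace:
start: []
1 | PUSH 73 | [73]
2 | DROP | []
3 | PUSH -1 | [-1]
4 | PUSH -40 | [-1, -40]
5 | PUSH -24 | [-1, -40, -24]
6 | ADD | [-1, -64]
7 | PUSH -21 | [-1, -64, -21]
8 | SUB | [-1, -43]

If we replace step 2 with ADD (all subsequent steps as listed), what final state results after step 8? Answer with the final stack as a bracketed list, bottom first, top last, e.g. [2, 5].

[73, -1, -43]

(re-executing from step 2 with the substitution; state before step 2: [73])
2 | ADD | [73]
3 | PUSH -1 | [73, -1]
4 | PUSH -40 | [73, -1, -40]
5 | PUSH -24 | [73, -1, -40, -24]
6 | ADD | [73, -1, -64]
7 | PUSH -21 | [73, -1, -64, -21]
8 | SUB | [73, -1, -43]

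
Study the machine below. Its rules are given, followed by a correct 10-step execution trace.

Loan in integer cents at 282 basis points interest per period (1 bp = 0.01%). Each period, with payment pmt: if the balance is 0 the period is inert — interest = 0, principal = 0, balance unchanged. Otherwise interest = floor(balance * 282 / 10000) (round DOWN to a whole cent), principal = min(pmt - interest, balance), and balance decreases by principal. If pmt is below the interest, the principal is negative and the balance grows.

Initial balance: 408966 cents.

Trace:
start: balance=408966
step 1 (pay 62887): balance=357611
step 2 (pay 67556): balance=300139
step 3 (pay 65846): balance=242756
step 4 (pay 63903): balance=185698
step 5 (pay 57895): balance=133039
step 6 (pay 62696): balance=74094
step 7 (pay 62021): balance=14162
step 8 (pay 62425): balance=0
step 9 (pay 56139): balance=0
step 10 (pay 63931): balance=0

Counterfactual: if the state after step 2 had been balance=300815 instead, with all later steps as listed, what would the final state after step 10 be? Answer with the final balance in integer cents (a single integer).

state after step 2 := balance=300815
step 3 (pay 65846): balance=243451
step 4 (pay 63903): balance=186413
step 5 (pay 57895): balance=133774
step 6 (pay 62696): balance=74850
step 7 (pay 62021): balance=14939
step 8 (pay 62425): balance=0
step 9 (pay 56139): balance=0
step 10 (pay 63931): balance=0

0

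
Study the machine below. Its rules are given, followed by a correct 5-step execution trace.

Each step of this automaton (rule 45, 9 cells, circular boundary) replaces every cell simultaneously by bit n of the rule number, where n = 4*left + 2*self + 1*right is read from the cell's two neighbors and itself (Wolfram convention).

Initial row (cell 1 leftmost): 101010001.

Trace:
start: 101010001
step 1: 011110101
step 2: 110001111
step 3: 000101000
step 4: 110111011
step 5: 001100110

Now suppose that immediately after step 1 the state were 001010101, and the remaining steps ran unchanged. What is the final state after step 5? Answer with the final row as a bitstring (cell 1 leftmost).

state after step 1 := 001010101
step 2: 001111111
step 3: 001000000
step 4: 101011111
step 5: 011110000

011110000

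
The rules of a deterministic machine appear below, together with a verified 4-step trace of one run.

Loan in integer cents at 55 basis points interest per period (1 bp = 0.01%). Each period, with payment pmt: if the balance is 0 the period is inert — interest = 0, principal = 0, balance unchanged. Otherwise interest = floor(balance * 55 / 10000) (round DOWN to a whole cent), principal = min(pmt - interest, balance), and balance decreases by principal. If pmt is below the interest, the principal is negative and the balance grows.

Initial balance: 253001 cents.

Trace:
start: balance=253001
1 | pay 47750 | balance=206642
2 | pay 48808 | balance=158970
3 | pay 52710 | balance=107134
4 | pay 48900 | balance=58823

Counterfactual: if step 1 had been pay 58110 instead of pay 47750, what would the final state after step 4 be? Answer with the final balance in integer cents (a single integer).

(re-executing from step 1 with the substitution; state before step 1: balance=253001)
1 | pay 58110 | balance=196282
2 | pay 48808 | balance=148553
3 | pay 52710 | balance=96660
4 | pay 48900 | balance=48291

48291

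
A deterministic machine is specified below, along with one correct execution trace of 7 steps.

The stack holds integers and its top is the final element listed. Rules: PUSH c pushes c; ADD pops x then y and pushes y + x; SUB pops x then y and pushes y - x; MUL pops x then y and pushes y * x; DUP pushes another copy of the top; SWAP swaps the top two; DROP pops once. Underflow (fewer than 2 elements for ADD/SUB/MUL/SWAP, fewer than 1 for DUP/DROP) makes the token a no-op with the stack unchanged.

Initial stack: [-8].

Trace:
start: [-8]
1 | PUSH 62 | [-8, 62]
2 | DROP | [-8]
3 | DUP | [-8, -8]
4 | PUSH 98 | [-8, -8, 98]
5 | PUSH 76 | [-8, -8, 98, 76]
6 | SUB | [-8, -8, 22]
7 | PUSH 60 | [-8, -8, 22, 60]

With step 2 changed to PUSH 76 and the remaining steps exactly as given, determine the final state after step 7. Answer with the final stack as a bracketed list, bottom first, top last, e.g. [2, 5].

(re-executing from step 2 with the substitution; state before step 2: [-8, 62])
2 | PUSH 76 | [-8, 62, 76]
3 | DUP | [-8, 62, 76, 76]
4 | PUSH 98 | [-8, 62, 76, 76, 98]
5 | PUSH 76 | [-8, 62, 76, 76, 98, 76]
6 | SUB | [-8, 62, 76, 76, 22]
7 | PUSH 60 | [-8, 62, 76, 76, 22, 60]

[-8, 62, 76, 76, 22, 60]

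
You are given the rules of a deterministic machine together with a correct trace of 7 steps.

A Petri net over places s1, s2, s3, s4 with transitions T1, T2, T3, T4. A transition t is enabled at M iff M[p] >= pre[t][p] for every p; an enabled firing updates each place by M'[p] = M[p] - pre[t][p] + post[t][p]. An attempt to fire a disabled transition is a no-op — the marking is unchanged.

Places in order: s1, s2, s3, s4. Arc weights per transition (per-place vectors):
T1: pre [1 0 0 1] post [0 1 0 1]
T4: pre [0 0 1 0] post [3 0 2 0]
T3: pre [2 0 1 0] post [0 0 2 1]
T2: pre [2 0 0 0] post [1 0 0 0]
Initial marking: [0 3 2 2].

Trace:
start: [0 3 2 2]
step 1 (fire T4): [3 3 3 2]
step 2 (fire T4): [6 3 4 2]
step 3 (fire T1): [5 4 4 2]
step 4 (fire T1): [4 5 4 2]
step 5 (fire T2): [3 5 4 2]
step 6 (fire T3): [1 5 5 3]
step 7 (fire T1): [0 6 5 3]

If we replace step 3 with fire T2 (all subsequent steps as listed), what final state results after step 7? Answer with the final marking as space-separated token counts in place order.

(re-executing from step 3 with the substitution; state before step 3: [6 3 4 2])
step 3 (fire T2): [5 3 4 2]
step 4 (fire T1): [4 4 4 2]
step 5 (fire T2): [3 4 4 2]
step 6 (fire T3): [1 4 5 3]
step 7 (fire T1): [0 5 5 3]

0 5 5 3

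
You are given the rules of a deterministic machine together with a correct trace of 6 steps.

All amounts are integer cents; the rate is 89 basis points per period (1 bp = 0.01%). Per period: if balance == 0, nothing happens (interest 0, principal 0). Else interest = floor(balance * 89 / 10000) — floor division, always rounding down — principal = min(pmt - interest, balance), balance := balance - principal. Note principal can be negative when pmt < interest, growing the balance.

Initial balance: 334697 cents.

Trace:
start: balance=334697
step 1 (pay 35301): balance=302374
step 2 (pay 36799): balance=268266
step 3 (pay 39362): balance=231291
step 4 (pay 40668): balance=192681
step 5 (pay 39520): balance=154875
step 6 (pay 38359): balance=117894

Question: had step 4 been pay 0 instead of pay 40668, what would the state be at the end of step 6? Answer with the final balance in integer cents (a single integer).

(re-executing from step 4 with the substitution; state before step 4: balance=231291)
step 4 (pay 0): balance=233349
step 5 (pay 39520): balance=195905
step 6 (pay 38359): balance=159289

159289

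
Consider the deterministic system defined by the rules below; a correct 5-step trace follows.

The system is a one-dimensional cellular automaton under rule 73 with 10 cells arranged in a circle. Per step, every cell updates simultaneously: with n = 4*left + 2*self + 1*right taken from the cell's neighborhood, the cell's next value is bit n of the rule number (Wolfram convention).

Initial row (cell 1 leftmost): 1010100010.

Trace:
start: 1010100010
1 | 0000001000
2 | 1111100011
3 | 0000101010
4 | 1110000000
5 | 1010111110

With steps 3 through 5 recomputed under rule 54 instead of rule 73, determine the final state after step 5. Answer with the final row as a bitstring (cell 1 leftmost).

(re-executing steps 3..5 under rule 54; state before step 3: 1111100011)
3 | 0000010100
4 | 0000111110
5 | 0001000001

0001000001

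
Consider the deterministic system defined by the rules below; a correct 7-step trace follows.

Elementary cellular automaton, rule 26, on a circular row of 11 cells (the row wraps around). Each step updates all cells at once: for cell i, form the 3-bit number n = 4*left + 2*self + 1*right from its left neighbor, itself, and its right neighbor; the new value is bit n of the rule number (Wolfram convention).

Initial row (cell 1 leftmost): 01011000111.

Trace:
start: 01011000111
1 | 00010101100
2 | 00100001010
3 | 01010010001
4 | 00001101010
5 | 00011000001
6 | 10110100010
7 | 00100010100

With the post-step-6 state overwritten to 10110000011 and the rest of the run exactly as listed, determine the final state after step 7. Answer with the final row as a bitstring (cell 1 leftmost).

state after step 6 := 10110000011
7 | 00101000110

00101000110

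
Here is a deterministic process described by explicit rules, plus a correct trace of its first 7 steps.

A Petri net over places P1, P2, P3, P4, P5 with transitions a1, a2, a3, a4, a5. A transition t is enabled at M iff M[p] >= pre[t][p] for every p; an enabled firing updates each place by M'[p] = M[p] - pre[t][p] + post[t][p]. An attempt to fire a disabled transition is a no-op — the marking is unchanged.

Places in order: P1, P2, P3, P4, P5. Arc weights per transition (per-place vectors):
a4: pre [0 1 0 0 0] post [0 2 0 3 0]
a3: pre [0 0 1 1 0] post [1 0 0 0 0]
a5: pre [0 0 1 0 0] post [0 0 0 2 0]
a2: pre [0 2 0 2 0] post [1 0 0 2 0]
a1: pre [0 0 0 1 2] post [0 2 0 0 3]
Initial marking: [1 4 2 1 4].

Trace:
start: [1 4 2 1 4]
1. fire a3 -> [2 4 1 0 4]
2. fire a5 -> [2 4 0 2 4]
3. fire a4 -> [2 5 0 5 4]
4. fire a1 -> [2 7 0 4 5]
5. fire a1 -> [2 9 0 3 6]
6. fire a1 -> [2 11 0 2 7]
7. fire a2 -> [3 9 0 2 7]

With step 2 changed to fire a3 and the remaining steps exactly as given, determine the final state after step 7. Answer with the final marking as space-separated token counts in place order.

(re-executing from step 2 with the substitution; state before step 2: [2 4 1 0 4])
2. fire a3 -> [2 4 1 0 4]
3. fire a4 -> [2 5 1 3 4]
4. fire a1 -> [2 7 1 2 5]
5. fire a1 -> [2 9 1 1 6]
6. fire a1 -> [2 11 1 0 7]
7. fire a2 -> [2 11 1 0 7]

2 11 1 0 7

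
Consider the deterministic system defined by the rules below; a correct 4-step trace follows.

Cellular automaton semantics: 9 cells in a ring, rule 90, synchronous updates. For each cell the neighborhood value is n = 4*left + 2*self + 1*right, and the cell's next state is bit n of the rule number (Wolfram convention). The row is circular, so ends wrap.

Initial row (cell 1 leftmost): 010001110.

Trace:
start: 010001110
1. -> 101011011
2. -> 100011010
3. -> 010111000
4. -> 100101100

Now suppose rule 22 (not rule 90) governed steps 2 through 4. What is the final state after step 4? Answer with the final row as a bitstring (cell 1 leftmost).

100010000

(re-executing steps 2..4 under rule 22; state before step 2: 101011011)
2. -> 001000000
3. -> 011100000
4. -> 100010000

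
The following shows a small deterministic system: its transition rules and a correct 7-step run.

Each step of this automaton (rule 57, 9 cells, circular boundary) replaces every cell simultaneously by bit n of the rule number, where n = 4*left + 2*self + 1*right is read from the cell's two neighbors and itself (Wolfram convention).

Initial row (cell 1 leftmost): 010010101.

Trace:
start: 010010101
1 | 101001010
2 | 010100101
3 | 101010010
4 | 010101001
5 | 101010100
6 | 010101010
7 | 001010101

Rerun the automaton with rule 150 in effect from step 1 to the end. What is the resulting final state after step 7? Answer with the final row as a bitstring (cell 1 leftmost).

111111000

(re-executing steps 1..7 under rule 150; state before step 1: 010010101)
1 | 011110101
2 | 001100101
3 | 110011101
4 | 101101000
5 | 100001101
6 | 010010000
7 | 111111000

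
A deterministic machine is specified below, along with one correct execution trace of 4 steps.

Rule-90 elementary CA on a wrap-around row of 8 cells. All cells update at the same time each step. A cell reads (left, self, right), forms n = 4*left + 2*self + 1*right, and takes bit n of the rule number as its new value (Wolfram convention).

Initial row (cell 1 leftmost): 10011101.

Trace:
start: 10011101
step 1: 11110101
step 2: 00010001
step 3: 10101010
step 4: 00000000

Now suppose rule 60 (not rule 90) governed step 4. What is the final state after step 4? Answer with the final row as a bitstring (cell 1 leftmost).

(re-executing step 4 under rule 60; state before step 4: 10101010)
step 4: 11111111

11111111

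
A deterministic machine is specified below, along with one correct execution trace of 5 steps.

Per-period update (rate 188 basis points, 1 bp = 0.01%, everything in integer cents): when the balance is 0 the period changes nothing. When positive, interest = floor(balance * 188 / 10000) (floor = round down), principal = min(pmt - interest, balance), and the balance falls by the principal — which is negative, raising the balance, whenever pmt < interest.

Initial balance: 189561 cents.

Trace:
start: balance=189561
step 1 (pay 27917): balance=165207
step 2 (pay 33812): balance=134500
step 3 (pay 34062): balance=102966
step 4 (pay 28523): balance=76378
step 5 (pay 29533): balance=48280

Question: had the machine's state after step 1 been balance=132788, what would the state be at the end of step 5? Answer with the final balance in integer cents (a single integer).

state after step 1 := balance=132788
step 2 (pay 33812): balance=101472
step 3 (pay 34062): balance=69317
step 4 (pay 28523): balance=42097
step 5 (pay 29533): balance=13355

13355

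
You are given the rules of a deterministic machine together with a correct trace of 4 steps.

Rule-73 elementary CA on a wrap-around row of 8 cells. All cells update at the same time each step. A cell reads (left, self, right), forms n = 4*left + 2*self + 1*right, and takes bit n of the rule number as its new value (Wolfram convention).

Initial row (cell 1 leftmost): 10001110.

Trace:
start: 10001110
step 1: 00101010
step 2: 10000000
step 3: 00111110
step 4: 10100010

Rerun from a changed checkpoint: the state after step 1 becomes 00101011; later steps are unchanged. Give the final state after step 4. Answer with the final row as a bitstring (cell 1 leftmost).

01001011

state after step 1 := 00101011
step 2: 00000011
step 3: 01111011
step 4: 01001011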